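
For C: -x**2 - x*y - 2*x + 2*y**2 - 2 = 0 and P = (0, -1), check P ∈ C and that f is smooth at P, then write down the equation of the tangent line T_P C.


Tangent line at P: -x - 4*y - 4 = 0.

Step 1: f(0, -1) = 0, so P lies on C.
Step 2: partial derivatives
  f_x(x, y) = -2*x - y - 2, f_y(x, y) = -x + 4*y.
  f_x(P) = -1, f_y(P) = -4 (gradient nonzero, so P is smooth).
Step 3: tangent line at P: -1·(x − 0) + -4·(y − -1) = 0.
Expanding: -x - 4*y - 4 = 0.


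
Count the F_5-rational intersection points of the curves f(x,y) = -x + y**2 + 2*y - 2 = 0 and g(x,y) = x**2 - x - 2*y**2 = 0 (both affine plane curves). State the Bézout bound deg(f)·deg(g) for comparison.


Common zeros: {(2, 4)}; count = 1; Bézout bound = 4.

deg(f) = 2, deg(g) = 2, so Bézout bound = 4.
Scan x ∈ F_5. For each x, list the y ∈ F_5 with f(x, y) ≡ 0 and those with g(x, y) ≡ 0 (mod 5); the common zeros in that column are the intersection.
  x = 0: f ≡ 0 at y ∈ ∅; g ≡ 0 at y ∈ {0}; common: ∅.
  x = 1: f ≡ 0 at y ∈ {1, 2}; g ≡ 0 at y ∈ {0}; common: ∅.
  x = 2: f ≡ 0 at y ∈ {4}; g ≡ 0 at y ∈ {1, 4}; common: {4}.
  x = 3: f ≡ 0 at y ∈ {0, 3}; g ≡ 0 at y ∈ ∅; common: ∅.
  x = 4: f ≡ 0 at y ∈ ∅; g ≡ 0 at y ∈ {1, 4}; common: ∅.
Collecting: common zeros = {(2, 4)}, so the count is 1.
Comparison with the Bézout bound: 1 ≤ 4 = deg(f)·deg(g), as expected for curves with no common component (the affine F_5-count falls short of the bound because intersections may lie at infinity, over extension fields, or carry multiplicity).


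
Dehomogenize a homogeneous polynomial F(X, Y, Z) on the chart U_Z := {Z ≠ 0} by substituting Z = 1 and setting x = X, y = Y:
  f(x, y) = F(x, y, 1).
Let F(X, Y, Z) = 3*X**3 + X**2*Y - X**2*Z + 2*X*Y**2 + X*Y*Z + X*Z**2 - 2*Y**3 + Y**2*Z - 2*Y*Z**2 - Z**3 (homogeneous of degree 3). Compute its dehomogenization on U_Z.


f(x, y) = 3*x**3 + x**2*y - x**2 + 2*x*y**2 + x*y + x - 2*y**3 + y**2 - 2*y - 1

On U_Z we set Z = 1. Each monomial c·X^i·Y^j·Z^k in F becomes c·x^i·y^j·1^k = c·x^i·y^j.
Substituting Z = 1: F(X, Y, 1) = 3*x**3 + x**2*y - x**2 + 2*x*y**2 + x*y + x - 2*y**3 + y**2 - 2*y - 1.
Note: deg(f) ≤ deg(F) = 3; strict inequality happens when F is divisible by Z (lost terms).


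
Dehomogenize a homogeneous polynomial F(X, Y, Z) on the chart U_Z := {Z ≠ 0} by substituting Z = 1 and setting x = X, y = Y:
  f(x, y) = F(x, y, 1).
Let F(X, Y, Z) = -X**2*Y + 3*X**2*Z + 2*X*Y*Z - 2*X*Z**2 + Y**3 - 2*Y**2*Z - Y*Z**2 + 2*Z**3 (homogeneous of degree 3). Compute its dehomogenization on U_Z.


f(x, y) = -x**2*y + 3*x**2 + 2*x*y - 2*x + y**3 - 2*y**2 - y + 2

On U_Z we set Z = 1. Each monomial c·X^i·Y^j·Z^k in F becomes c·x^i·y^j·1^k = c·x^i·y^j.
Substituting Z = 1: F(X, Y, 1) = -x**2*y + 3*x**2 + 2*x*y - 2*x + y**3 - 2*y**2 - y + 2.
Note: deg(f) ≤ deg(F) = 3; strict inequality happens when F is divisible by Z (lost terms).


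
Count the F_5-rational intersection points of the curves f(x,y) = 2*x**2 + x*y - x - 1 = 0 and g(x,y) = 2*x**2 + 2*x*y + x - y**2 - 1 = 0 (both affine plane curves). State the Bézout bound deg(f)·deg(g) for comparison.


Common zeros: ∅; count = 0; Bézout bound = 4.

deg(f) = 2, deg(g) = 2, so Bézout bound = 4.
Scan x ∈ F_5. For each x, list the y ∈ F_5 with f(x, y) ≡ 0 and those with g(x, y) ≡ 0 (mod 5); the common zeros in that column are the intersection.
  x = 0: f ≡ 0 at y ∈ ∅; g ≡ 0 at y ∈ {2, 3}; common: ∅.
  x = 1: f ≡ 0 at y ∈ {0}; g ≡ 0 at y ∈ ∅; common: ∅.
  x = 2: f ≡ 0 at y ∈ {0}; g ≡ 0 at y ∈ ∅; common: ∅.
  x = 3: f ≡ 0 at y ∈ {2}; g ≡ 0 at y ∈ {0, 1}; common: ∅.
  x = 4: f ≡ 0 at y ∈ {2}; g ≡ 0 at y ∈ {0, 3}; common: ∅.
Collecting: common zeros = ∅, so the count is 0.
Comparison with the Bézout bound: 0 ≤ 4 = deg(f)·deg(g), as expected for curves with no common component (the affine F_5-count falls short of the bound because intersections may lie at infinity, over extension fields, or carry multiplicity).


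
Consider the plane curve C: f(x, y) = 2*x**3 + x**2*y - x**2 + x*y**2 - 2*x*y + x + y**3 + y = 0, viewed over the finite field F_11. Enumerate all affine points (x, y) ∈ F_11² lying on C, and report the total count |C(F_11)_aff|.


Affine F_11-points: {(0, 0), (2, 6), (2, 7), (3, 4), (3, 6), (3, 9), (4, 10), (6, 2), (7, 8), (8, 0), (8, 7), (9, 0), (9, 6), (9, 7), (10, 1)}; count = 15.

For each of the 121 pairs (x, y) ∈ F_11², evaluate f(x, y) mod 11. Record the zeros.
  x = 0: [0↦0, 1↦2, 2↦10, 3↦8, 4↦2, 5↦9, 6↦2, 7↦9, 8↦3, 9↦1, 10↦9]  zeros at y ∈ {0}
  x = 1: [0↦2, 1↦4, 2↦3, 3↦5, 4↦5, 5↦9, 6↦1, 7↦9, 8↦6, 9↦9, 10↦2]  zeros at y ∈ ∅
  x = 2: [0↦3, 1↦7, 2↦10, 3↦7, 4↦4, 5↦7, 6↦0, 7↦0, 8↦2, 9↦1, 10↦3]  zeros at y ∈ {6, 7}
  x = 3: [0↦4, 1↦1, 2↦10, 3↦4, 4↦0, 5↦4, 6↦0, 7↦5, 8↦3, 9↦0, 10↦2]  zeros at y ∈ {4, 6, 9}
  x = 4: [0↦6, 1↦9, 2↦4, 3↦8, 4↦5, 5↦1, 6↦2, 7↦3, 8↦10, 9↦7, 10↦0]  zeros at y ∈ {10}
  x = 5: [0↦10, 1↦10, 2↦4, 3↦9, 4↦9, 5↦10, 6↦7, 7↦6, 8↦2, 9↦1, 10↦9]  zeros at y ∈ ∅
  x = 6: [0↦6, 1↦5, 2↦0, 3↦8, 4↦2, 5↦10, 6↦5, 7↦4, 8↦2, 9↦5, 10↦8]  zeros at y ∈ {2}
  x = 7: [0↦6, 1↦6, 2↦4, 3↦6, 4↦7, 5↦2, 6↦8, 7↦9, 8↦0, 9↦9, 10↦9]  zeros at y ∈ {8}
  x = 8: [0↦0, 1↦3, 2↦6, 3↦4, 4↦3, 5↦9, 6↦6, 7↦0, 8↦8, 9↦3, 10↦2]  zeros at y ∈ {0, 7}
  x = 9: [0↦0, 1↦8, 2↦7, 3↦3, 4↦2, 5↦10, 6↦0, 7↦0, 8↦5, 9↦10, 10↦10]  zeros at y ∈ {0, 6, 7}
  x = 10: [0↦7, 1↦0, 2↦8, 3↦4, 4↦5, 5↦6, 6↦2, 7↦10, 8↦3, 9↦9, 10↦1]  zeros at y ∈ {1}
Collecting zeros: affine points = {(0, 0), (2, 6), (2, 7), (3, 4), (3, 6), (3, 9), (4, 10), (6, 2), (7, 8), (8, 0), (8, 7), (9, 0), (9, 6), (9, 7), (10, 1)}.
Total count |C(F_11)_aff| = 15.


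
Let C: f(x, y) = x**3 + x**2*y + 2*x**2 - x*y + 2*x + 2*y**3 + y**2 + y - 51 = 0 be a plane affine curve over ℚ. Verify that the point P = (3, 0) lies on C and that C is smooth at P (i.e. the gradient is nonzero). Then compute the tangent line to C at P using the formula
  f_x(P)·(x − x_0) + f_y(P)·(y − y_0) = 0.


Tangent line at P: 41*x + 7*y - 123 = 0.

Step 1: f(3, 0) = 0, so P lies on C.
Step 2: partial derivatives
  f_x(x, y) = 3*x**2 + 2*x*y + 4*x - y + 2, f_y(x, y) = x**2 - x + 6*y**2 + 2*y + 1.
  f_x(P) = 41, f_y(P) = 7 (gradient nonzero, so P is smooth).
Step 3: tangent line at P: 41·(x − 3) + 7·(y − 0) = 0.
Expanding: 41*x + 7*y - 123 = 0.


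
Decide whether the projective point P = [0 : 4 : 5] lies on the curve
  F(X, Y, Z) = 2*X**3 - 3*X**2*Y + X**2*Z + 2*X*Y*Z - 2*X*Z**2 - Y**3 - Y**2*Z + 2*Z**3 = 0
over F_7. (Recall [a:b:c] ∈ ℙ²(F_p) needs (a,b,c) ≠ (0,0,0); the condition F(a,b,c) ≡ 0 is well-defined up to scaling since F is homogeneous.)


F(0,4,5) ≡ 1 (mod 7); P is NOT on the curve.

Evaluate F(0, 4, 5) term-by-term (mod 7).
  2*X**3 ↦ 2·0·1·1 = 0
  -3*X**2*Y ↦ -3·0·4·1 = 0
  X**2*Z ↦ 1·0·1·5 = 0
  2*X*Y*Z ↦ 2·0·4·5 = 0
  -2*X*Z**2 ↦ -2·0·1·25 = 0
  -Y**3 ↦ -1·1·64·1 = -64
  -Y**2*Z ↦ -1·1·16·5 = -80
  2*Z**3 ↦ 2·1·1·125 = 250
Sum: F(0, 4, 5) = (0) + (0) + (0) + (0) + (0) + (-64) + (-80) + (250) = 106.
Reducing mod 7: 106 ≡ 1 (mod 7).
Since F(a, b, c) ≡ 1 ≠ 0 (mod 7), P does NOT lie on the curve.


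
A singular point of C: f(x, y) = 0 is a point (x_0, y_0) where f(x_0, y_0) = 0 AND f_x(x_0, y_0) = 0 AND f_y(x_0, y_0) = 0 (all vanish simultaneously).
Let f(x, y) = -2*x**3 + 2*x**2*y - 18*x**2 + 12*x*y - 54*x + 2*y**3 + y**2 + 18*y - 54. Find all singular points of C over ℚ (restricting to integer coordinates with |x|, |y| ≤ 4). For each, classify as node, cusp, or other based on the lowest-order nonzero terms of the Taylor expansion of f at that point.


Singular points: {(-3, 0)}; classification: cusp.

Compute partial derivatives:
  f_x = -6*x**2 + 4*x*y - 36*x + 12*y - 54.
  f_y = 2*x**2 + 12*x + 6*y**2 + 2*y + 18.
Scan x_0 ∈ {−4, ..., 4}. For each x_0, f_y(x_0, y) is a polynomial in y; find its integer roots y ∈ {−4, ..., 4}, then test f_x and f at those candidates.
  x = -4: f_y(-4, y) = 6*y**2 + 2*y + 2; no integer root y with |y| ≤ 4.
  x = -3: f_y(-3, y) = 6*y**2 + 2*y; vanishes at y ∈ {0}. (-3, 0): f_x = 0, f = 0 — SINGULAR.
  x = -2: f_y(-2, y) = 6*y**2 + 2*y + 2; no integer root y with |y| ≤ 4.
  x = -1: f_y(-1, y) = 6*y**2 + 2*y + 8; no integer root y with |y| ≤ 4.
  x = 0: f_y(0, y) = 6*y**2 + 2*y + 18; no integer root y with |y| ≤ 4.
  x = 1: f_y(1, y) = 6*y**2 + 2*y + 32; no integer root y with |y| ≤ 4.
  x = 2: f_y(2, y) = 6*y**2 + 2*y + 50; no integer root y with |y| ≤ 4.
  x = 3: f_y(3, y) = 6*y**2 + 2*y + 72; no integer root y with |y| ≤ 4.
  x = 4: f_y(4, y) = 6*y**2 + 2*y + 98; no integer root y with |y| ≤ 4.
Only singular point on the grid: (-3, 0).
Classify: substitute x = -3 + u, y = 0 + v and expand: f = -2*u**3 + 2*u**2*v + 2*v**3 + v**2.
No constant or linear terms (consistent with a singular point). Quadratic part: v**2. Cubic part: -2*u**3 + 2*u**2*v + 2*v**3.
The quadratic part v**2 is a perfect square, so there is a single (double) tangent line v = 0, i.e. y = 0. Restricting the cubic part to that line (v = 0) leaves -2*u**3 ≠ 0, so f is not divisible by v and the branch is v² ≈ 2*u**3 to lowest order — this is a cusp.
Classification: cusp.


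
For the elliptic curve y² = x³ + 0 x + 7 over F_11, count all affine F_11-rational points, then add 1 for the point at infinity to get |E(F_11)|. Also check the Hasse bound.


Affine points = {(2, 2), (2, 9), (3, 1), (3, 10), (4, 4), (4, 7), (5, 0), (6, 5), (6, 6), (7, 3), (7, 8)}; affine count = 11; |E(F_11)| = 12.

Discriminant check: Δ ∝ 4a³ + 27b² = 4·0³ + 27·7² = 4·0 + 27·49 ≡ 3 (mod 11). Nonzero ⇒ E is nonsingular.
For each x ∈ F_11, compute rhs = x³ + 0·x + 7 mod 11, then count y ∈ F_11 with y² ≡ rhs.
  x = 0: rhs = 7, matching y values: none (0 points).
  x = 1: rhs = 8, matching y values: none (0 points).
  x = 2: rhs = 4, matching y values: 2, 9 (2 points).
  x = 3: rhs = 1, matching y values: 1, 10 (2 points).
  x = 4: rhs = 5, matching y values: 4, 7 (2 points).
  x = 5: rhs = 0, matching y values: 0 (1 points).
  x = 6: rhs = 3, matching y values: 5, 6 (2 points).
  x = 7: rhs = 9, matching y values: 3, 8 (2 points).
  x = 8: rhs = 2, matching y values: none (0 points).
  x = 9: rhs = 10, matching y values: none (0 points).
  x = 10: rhs = 6, matching y values: none (0 points).
Total affine count: 11.
Full point count |E(F_11)| = 11 + 1 = 12.
Hasse bound: |12 − (11+1)| = |0| = 0 ≤ 2√11 ≈ 6.6332 ✓.


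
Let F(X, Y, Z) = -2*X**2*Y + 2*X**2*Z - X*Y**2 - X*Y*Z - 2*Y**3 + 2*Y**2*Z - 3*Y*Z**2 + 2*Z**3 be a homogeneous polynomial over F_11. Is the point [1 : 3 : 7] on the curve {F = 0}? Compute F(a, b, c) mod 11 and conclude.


F(1,3,7) ≡ 9 (mod 11); P is NOT on the curve.

Evaluate F(1, 3, 7) term-by-term (mod 11).
  -2*X**2*Y ↦ -2·1·3·1 = -6
  2*X**2*Z ↦ 2·1·1·7 = 14
  -X*Y**2 ↦ -1·1·9·1 = -9
  -X*Y*Z ↦ -1·1·3·7 = -21
  -2*Y**3 ↦ -2·1·27·1 = -54
  2*Y**2*Z ↦ 2·1·9·7 = 126
  -3*Y*Z**2 ↦ -3·1·3·49 = -441
  2*Z**3 ↦ 2·1·1·343 = 686
Sum: F(1, 3, 7) = (-6) + (14) + (-9) + (-21) + (-54) + (126) + (-441) + (686) = 295.
Reducing mod 11: 295 ≡ 9 (mod 11).
Since F(a, b, c) ≡ 9 ≠ 0 (mod 11), P does NOT lie on the curve.


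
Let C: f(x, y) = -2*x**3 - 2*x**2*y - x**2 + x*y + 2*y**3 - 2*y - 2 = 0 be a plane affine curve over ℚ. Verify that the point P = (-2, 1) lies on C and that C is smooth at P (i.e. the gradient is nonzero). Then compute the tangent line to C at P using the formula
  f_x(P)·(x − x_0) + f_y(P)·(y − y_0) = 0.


Tangent line at P: -11*x - 6*y - 16 = 0.

Step 1: f(-2, 1) = 0, so P lies on C.
Step 2: partial derivatives
  f_x(x, y) = -6*x**2 - 4*x*y - 2*x + y, f_y(x, y) = -2*x**2 + x + 6*y**2 - 2.
  f_x(P) = -11, f_y(P) = -6 (gradient nonzero, so P is smooth).
Step 3: tangent line at P: -11·(x − -2) + -6·(y − 1) = 0.
Expanding: -11*x - 6*y - 16 = 0.


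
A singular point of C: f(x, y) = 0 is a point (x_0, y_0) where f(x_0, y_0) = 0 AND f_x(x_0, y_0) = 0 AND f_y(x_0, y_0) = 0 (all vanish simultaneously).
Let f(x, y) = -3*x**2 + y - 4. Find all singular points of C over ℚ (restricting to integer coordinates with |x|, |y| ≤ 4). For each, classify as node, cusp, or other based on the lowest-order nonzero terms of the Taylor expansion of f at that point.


No singular points in the scanned grid; C is smooth there.

Compute partial derivatives:
  f_x = -6*x.
  f_y = 1.
f_y = 1 is a nonzero constant, so f_y never vanishes: no point (x, y) can satisfy f = f_x = f_y = 0. In particular no (x, y) ∈ {−4, ..., 4}² is singular; the curve is smooth.


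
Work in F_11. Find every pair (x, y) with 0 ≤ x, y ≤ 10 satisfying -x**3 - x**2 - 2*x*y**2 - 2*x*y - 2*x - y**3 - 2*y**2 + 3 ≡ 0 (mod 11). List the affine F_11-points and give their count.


Affine F_11-points: {(0, 1), (2, 5), (3, 8), (4, 4), (7, 3), (7, 7), (9, 0), (9, 5), (9, 8), (10, 5)}; count = 10.

For each of the 121 pairs (x, y) ∈ F_11², evaluate f(x, y) mod 11. Record the zeros.
  x = 0: [0↦3, 1↦0, 2↦9, 3↦2, 4↦6, 5↦4, 6↦1, 7↦2, 8↦1, 9↦3, 10↦2]  zeros at y ∈ {1}
  x = 1: [0↦10, 1↦3, 2↦4, 3↦7, 4↦6, 5↦6, 6↦1, 7↦7, 8↦7, 9↦6, 10↦9]  zeros at y ∈ ∅
  x = 2: [0↦9, 1↦9, 2↦2, 3↦4, 4↦9, 5↦0, 6↦4, 7↦4, 8↦5, 9↦1, 10↦8]  zeros at y ∈ {5}
  x = 3: [0↦5, 1↦1, 2↦8, 3↦9, 4↦9, 5↦2, 6↦4, 7↦9, 8↦0, 9↦4, 10↦4]  zeros at y ∈ {8}
  x = 4: [0↦3, 1↦6, 2↦5, 3↦5, 4↦0, 5↦6, 6↦6, 7↦5, 8↦8, 9↦9, 10↦2]  zeros at y ∈ {4}
  x = 5: [0↦8, 1↦7, 2↦9, 3↦8, 4↦9, 5↦6, 6↦4, 7↦8, 8↦1, 9↦10, 10↦7]  zeros at y ∈ ∅
  x = 6: [0↦3, 1↦9, 2↦3, 3↦1, 4↦8, 5↦7, 6↦3, 7↦1, 8↦6, 9↦1, 10↦2]  zeros at y ∈ ∅
  x = 7: [0↦4, 1↦6, 2↦3, 3↦0, 4↦2, 5↦3, 6↦8, 7↦0, 8↦6, 9↦9, 10↦3]  zeros at y ∈ {3, 7}
  x = 8: [0↦5, 1↦3, 2↦3, 3↦10, 4↦7, 5↦10, 6↦2, 7↦10, 8↦6, 9↦6, 10↦4]  zeros at y ∈ ∅
  x = 9: [0↦0, 1↦5, 2↦8, 3↦3, 4↦6, 5↦0, 6↦1, 7↦3, 8↦0, 9↦8, 10↦10]  zeros at y ∈ {0, 5, 8}
  x = 10: [0↦5, 1↦6, 2↦1, 3↦6, 4↦4, 5↦0, 6↦10, 7↦6, 8↦4, 9↦9, 10↦4]  zeros at y ∈ {5}
Collecting zeros: affine points = {(0, 1), (2, 5), (3, 8), (4, 4), (7, 3), (7, 7), (9, 0), (9, 5), (9, 8), (10, 5)}.
Total count |C(F_11)_aff| = 10.


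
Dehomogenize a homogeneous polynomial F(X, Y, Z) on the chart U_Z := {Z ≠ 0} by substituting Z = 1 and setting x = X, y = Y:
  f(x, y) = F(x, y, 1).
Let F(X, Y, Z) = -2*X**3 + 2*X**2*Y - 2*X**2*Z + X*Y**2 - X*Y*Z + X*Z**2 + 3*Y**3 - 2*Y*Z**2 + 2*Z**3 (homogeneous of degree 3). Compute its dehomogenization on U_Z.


f(x, y) = -2*x**3 + 2*x**2*y - 2*x**2 + x*y**2 - x*y + x + 3*y**3 - 2*y + 2

On U_Z we set Z = 1. Each monomial c·X^i·Y^j·Z^k in F becomes c·x^i·y^j·1^k = c·x^i·y^j.
Substituting Z = 1: F(X, Y, 1) = -2*x**3 + 2*x**2*y - 2*x**2 + x*y**2 - x*y + x + 3*y**3 - 2*y + 2.
Note: deg(f) ≤ deg(F) = 3; strict inequality happens when F is divisible by Z (lost terms).


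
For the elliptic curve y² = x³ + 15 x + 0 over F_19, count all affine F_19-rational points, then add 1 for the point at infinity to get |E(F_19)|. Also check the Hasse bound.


Affine points = {(0, 0), (1, 4), (1, 15), (2, 0), (7, 7), (7, 12), (8, 9), (8, 10), (9, 3), (9, 16), (13, 6), (13, 13), (14, 3), (14, 16), (15, 3), (15, 16), (16, 2), (16, 17), (17, 0)}; affine count = 19; |E(F_19)| = 20.

Discriminant check: Δ ∝ 4a³ + 27b² = 4·15³ + 27·0² = 4·3375 + 27·0 ≡ 10 (mod 19). Nonzero ⇒ E is nonsingular.
For each x ∈ F_19, compute rhs = x³ + 15·x + 0 mod 19, then count y ∈ F_19 with y² ≡ rhs.
  x = 0: rhs = 0, matching y values: 0 (1 points).
  x = 1: rhs = 16, matching y values: 4, 15 (2 points).
  x = 2: rhs = 0, matching y values: 0 (1 points).
  x = 3: rhs = 15, matching y values: none (0 points).
  x = 4: rhs = 10, matching y values: none (0 points).
  x = 5: rhs = 10, matching y values: none (0 points).
  x = 6: rhs = 2, matching y values: none (0 points).
  x = 7: rhs = 11, matching y values: 7, 12 (2 points).
  x = 8: rhs = 5, matching y values: 9, 10 (2 points).
  x = 9: rhs = 9, matching y values: 3, 16 (2 points).
  x = 10: rhs = 10, matching y values: none (0 points).
  x = 11: rhs = 14, matching y values: none (0 points).
  x = 12: rhs = 8, matching y values: none (0 points).
  x = 13: rhs = 17, matching y values: 6, 13 (2 points).
  x = 14: rhs = 9, matching y values: 3, 16 (2 points).
  x = 15: rhs = 9, matching y values: 3, 16 (2 points).
  x = 16: rhs = 4, matching y values: 2, 17 (2 points).
  x = 17: rhs = 0, matching y values: 0 (1 points).
  x = 18: rhs = 3, matching y values: none (0 points).
Total affine count: 19.
Full point count |E(F_19)| = 19 + 1 = 20.
Hasse bound: |20 − (19+1)| = |0| = 0 ≤ 2√19 ≈ 8.7178 ✓.


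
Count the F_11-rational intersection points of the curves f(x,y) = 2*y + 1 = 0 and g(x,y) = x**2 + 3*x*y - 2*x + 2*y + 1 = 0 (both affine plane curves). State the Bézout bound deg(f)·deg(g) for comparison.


Common zeros: {(0, 5), (9, 5)}; count = 2; Bézout bound = 2.

deg(f) = 1, deg(g) = 2, so Bézout bound = 2.
Scan x ∈ F_11. For each x, list the y ∈ F_11 with f(x, y) ≡ 0 and those with g(x, y) ≡ 0 (mod 11); the common zeros in that column are the intersection.
  x = 0: f ≡ 0 at y ∈ {5}; g ≡ 0 at y ∈ {5}; common: {5}.
  x = 1: f ≡ 0 at y ∈ {5}; g ≡ 0 at y ∈ {0}; common: ∅.
  x = 2: f ≡ 0 at y ∈ {5}; g ≡ 0 at y ∈ {4}; common: ∅.
  x = 3: f ≡ 0 at y ∈ {5}; g ≡ 0 at y ∈ ∅; common: ∅.
  x = 4: f ≡ 0 at y ∈ {5}; g ≡ 0 at y ∈ {8}; common: ∅.
  x = 5: f ≡ 0 at y ∈ {5}; g ≡ 0 at y ∈ {1}; common: ∅.
  x = 6: f ≡ 0 at y ∈ {5}; g ≡ 0 at y ∈ {7}; common: ∅.
  x = 7: f ≡ 0 at y ∈ {5}; g ≡ 0 at y ∈ {8}; common: ∅.
  x = 8: f ≡ 0 at y ∈ {5}; g ≡ 0 at y ∈ {7}; common: ∅.
  x = 9: f ≡ 0 at y ∈ {5}; g ≡ 0 at y ∈ {5}; common: {5}.
  x = 10: f ≡ 0 at y ∈ {5}; g ≡ 0 at y ∈ {4}; common: ∅.
Collecting: common zeros = {(0, 5), (9, 5)}, so the count is 2.
Comparison with the Bézout bound: 2 ≤ 2 = deg(f)·deg(g), as expected for curves with no common component (the bound is attained).


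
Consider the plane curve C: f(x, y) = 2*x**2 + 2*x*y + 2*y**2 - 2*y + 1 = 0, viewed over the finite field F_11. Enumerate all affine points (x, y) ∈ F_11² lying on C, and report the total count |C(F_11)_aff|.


Affine F_11-points: {(1, 2), (1, 9), (2, 3), (2, 7), (4, 0), (4, 8), (6, 3), (7, 0), (7, 5), (8, 2), (10, 5), (10, 8)}; count = 12.

For each of the 121 pairs (x, y) ∈ F_11², evaluate f(x, y) mod 11. Record the zeros.
  x = 0: [0↦1, 1↦1, 2↦5, 3↦2, 4↦3, 5↦8, 6↦6, 7↦8, 8↦3, 9↦2, 10↦5]  zeros at y ∈ ∅
  x = 1: [0↦3, 1↦5, 2↦0, 3↦10, 4↦2, 5↦9, 6↦9, 7↦2, 8↦10, 9↦0, 10↦5]  zeros at y ∈ {2, 9}
  x = 2: [0↦9, 1↦2, 2↦10, 3↦0, 4↦5, 5↦3, 6↦5, 7↦0, 8↦10, 9↦2, 10↦9]  zeros at y ∈ {3, 7}
  x = 3: [0↦8, 1↦3, 2↦2, 3↦5, 4↦1, 5↦1, 6↦5, 7↦2, 8↦3, 9↦8, 10↦6]  zeros at y ∈ ∅
  x = 4: [0↦0, 1↦8, 2↦9, 3↦3, 4↦1, 5↦3, 6↦9, 7↦8, 8↦0, 9↦7, 10↦7]  zeros at y ∈ {0, 8}
  x = 5: [0↦7, 1↦6, 2↦9, 3↦5, 4↦5, 5↦9, 6↦6, 7↦7, 8↦1, 9↦10, 10↦1]  zeros at y ∈ ∅
  x = 6: [0↦7, 1↦8, 2↦2, 3↦0, 4↦2, 5↦8, 6↦7, 7↦10, 8↦6, 9↦6, 10↦10]  zeros at y ∈ {3}
  x = 7: [0↦0, 1↦3, 2↦10, 3↦10, 4↦3, 5↦0, 6↦1, 7↦6, 8↦4, 9↦6, 10↦1]  zeros at y ∈ {0, 5}
  x = 8: [0↦8, 1↦2, 2↦0, 3↦2, 4↦8, 5↦7, 6↦10, 7↦6, 8↦6, 9↦10, 10↦7]  zeros at y ∈ {2}
  x = 9: [0↦9, 1↦5, 2↦5, 3↦9, 4↦6, 5↦7, 6↦1, 7↦10, 8↦1, 9↦7, 10↦6]  zeros at y ∈ ∅
  x = 10: [0↦3, 1↦1, 2↦3, 3↦9, 4↦8, 5↦0, 6↦7, 7↦7, 8↦0, 9↦8, 10↦9]  zeros at y ∈ {5, 8}
Collecting zeros: affine points = {(1, 2), (1, 9), (2, 3), (2, 7), (4, 0), (4, 8), (6, 3), (7, 0), (7, 5), (8, 2), (10, 5), (10, 8)}.
Total count |C(F_11)_aff| = 12.


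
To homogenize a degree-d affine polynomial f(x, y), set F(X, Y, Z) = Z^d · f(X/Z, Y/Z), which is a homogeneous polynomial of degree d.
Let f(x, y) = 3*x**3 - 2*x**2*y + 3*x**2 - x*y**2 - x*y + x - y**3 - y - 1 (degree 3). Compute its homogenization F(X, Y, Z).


F(X, Y, Z) = 3*X**3 - 2*X**2*Y + 3*X**2*Z - X*Y**2 - X*Y*Z + X*Z**2 - Y**3 - Y*Z**2 - Z**3

deg(f) = 3.
Substitute x = X/Z, y = Y/Z into f, then multiply by Z^3.
  monomial 3·x^3·y^0 ↦ 3·X^3·Y^0·Z^0.
  monomial -2·x^2·y^1 ↦ -2·X^2·Y^1·Z^0.
  monomial 3·x^2·y^0 ↦ 3·X^2·Y^0·Z^1.
  monomial -1·x^1·y^2 ↦ -1·X^1·Y^2·Z^0.
  monomial -1·x^1·y^1 ↦ -1·X^1·Y^1·Z^1.
  monomial 1·x^1·y^0 ↦ 1·X^1·Y^0·Z^2.
  monomial -1·x^0·y^3 ↦ -1·X^0·Y^3·Z^0.
  monomial -1·x^0·y^1 ↦ -1·X^0·Y^1·Z^2.
  monomial -1·x^0·y^0 ↦ -1·X^0·Y^0·Z^3.
Collecting: F(X, Y, Z) = 3*X**3 - 2*X**2*Y + 3*X**2*Z - X*Y**2 - X*Y*Z + X*Z**2 - Y**3 - Y*Z**2 - Z**3.


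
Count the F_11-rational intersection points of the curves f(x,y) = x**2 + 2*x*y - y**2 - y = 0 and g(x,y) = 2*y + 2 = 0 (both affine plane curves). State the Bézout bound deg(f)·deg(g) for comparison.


Common zeros: {(0, 10), (2, 10)}; count = 2; Bézout bound = 2.

deg(f) = 2, deg(g) = 1, so Bézout bound = 2.
Scan x ∈ F_11. For each x, list the y ∈ F_11 with f(x, y) ≡ 0 and those with g(x, y) ≡ 0 (mod 11); the common zeros in that column are the intersection.
  x = 0: f ≡ 0 at y ∈ {0, 10}; g ≡ 0 at y ∈ {10}; common: {10}.
  x = 1: f ≡ 0 at y ∈ {4, 8}; g ≡ 0 at y ∈ {10}; common: ∅.
  x = 2: f ≡ 0 at y ∈ {4, 10}; g ≡ 0 at y ∈ {10}; common: {10}.
  x = 3: f ≡ 0 at y ∈ ∅; g ≡ 0 at y ∈ {10}; common: ∅.
  x = 4: f ≡ 0 at y ∈ {1, 6}; g ≡ 0 at y ∈ {10}; common: ∅.
  x = 5: f ≡ 0 at y ∈ {1, 8}; g ≡ 0 at y ∈ {10}; common: ∅.
  x = 6: f ≡ 0 at y ∈ {5, 6}; g ≡ 0 at y ∈ {10}; common: ∅.
  x = 7: f ≡ 0 at y ∈ ∅; g ≡ 0 at y ∈ {10}; common: ∅.
  x = 8: f ≡ 0 at y ∈ ∅; g ≡ 0 at y ∈ {10}; common: ∅.
  x = 9: f ≡ 0 at y ∈ ∅; g ≡ 0 at y ∈ {10}; common: ∅.
  x = 10: f ≡ 0 at y ∈ ∅; g ≡ 0 at y ∈ {10}; common: ∅.
Collecting: common zeros = {(0, 10), (2, 10)}, so the count is 2.
Comparison with the Bézout bound: 2 ≤ 2 = deg(f)·deg(g), as expected for curves with no common component (the bound is attained).


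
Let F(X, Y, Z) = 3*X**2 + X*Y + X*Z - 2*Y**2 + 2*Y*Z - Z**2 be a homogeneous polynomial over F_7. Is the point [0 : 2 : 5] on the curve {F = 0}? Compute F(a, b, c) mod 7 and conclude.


F(0,2,5) ≡ 1 (mod 7); P is NOT on the curve.

Evaluate F(0, 2, 5) term-by-term (mod 7).
  3*X**2 ↦ 3·0·1·1 = 0
  X*Y ↦ 1·0·2·1 = 0
  X*Z ↦ 1·0·1·5 = 0
  -2*Y**2 ↦ -2·1·4·1 = -8
  2*Y*Z ↦ 2·1·2·5 = 20
  -Z**2 ↦ -1·1·1·25 = -25
Sum: F(0, 2, 5) = (0) + (0) + (0) + (-8) + (20) + (-25) = -13.
Reducing mod 7: -13 ≡ 1 (mod 7).
Since F(a, b, c) ≡ 1 ≠ 0 (mod 7), P does NOT lie on the curve.


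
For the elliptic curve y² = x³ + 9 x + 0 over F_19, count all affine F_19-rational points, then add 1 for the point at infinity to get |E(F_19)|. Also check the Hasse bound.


Affine points = {(0, 0), (2, 8), (2, 11), (3, 4), (3, 15), (4, 9), (4, 10), (6, 2), (6, 17), (7, 8), (7, 11), (10, 8), (10, 11), (11, 9), (11, 10), (14, 1), (14, 18), (18, 3), (18, 16)}; affine count = 19; |E(F_19)| = 20.

Discriminant check: Δ ∝ 4a³ + 27b² = 4·9³ + 27·0² = 4·729 + 27·0 ≡ 9 (mod 19). Nonzero ⇒ E is nonsingular.
For each x ∈ F_19, compute rhs = x³ + 9·x + 0 mod 19, then count y ∈ F_19 with y² ≡ rhs.
  x = 0: rhs = 0, matching y values: 0 (1 points).
  x = 1: rhs = 10, matching y values: none (0 points).
  x = 2: rhs = 7, matching y values: 8, 11 (2 points).
  x = 3: rhs = 16, matching y values: 4, 15 (2 points).
  x = 4: rhs = 5, matching y values: 9, 10 (2 points).
  x = 5: rhs = 18, matching y values: none (0 points).
  x = 6: rhs = 4, matching y values: 2, 17 (2 points).
  x = 7: rhs = 7, matching y values: 8, 11 (2 points).
  x = 8: rhs = 14, matching y values: none (0 points).
  x = 9: rhs = 12, matching y values: none (0 points).
  x = 10: rhs = 7, matching y values: 8, 11 (2 points).
  x = 11: rhs = 5, matching y values: 9, 10 (2 points).
  x = 12: rhs = 12, matching y values: none (0 points).
  x = 13: rhs = 15, matching y values: none (0 points).
  x = 14: rhs = 1, matching y values: 1, 18 (2 points).
  x = 15: rhs = 14, matching y values: none (0 points).
  x = 16: rhs = 3, matching y values: none (0 points).
  x = 17: rhs = 12, matching y values: none (0 points).
  x = 18: rhs = 9, matching y values: 3, 16 (2 points).
Total affine count: 19.
Full point count |E(F_19)| = 19 + 1 = 20.
Hasse bound: |20 − (19+1)| = |0| = 0 ≤ 2√19 ≈ 8.7178 ✓.


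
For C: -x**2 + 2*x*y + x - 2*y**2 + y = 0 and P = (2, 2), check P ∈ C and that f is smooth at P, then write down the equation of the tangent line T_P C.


Tangent line at P: x - 3*y + 4 = 0.

Step 1: f(2, 2) = 0, so P lies on C.
Step 2: partial derivatives
  f_x(x, y) = -2*x + 2*y + 1, f_y(x, y) = 2*x - 4*y + 1.
  f_x(P) = 1, f_y(P) = -3 (gradient nonzero, so P is smooth).
Step 3: tangent line at P: 1·(x − 2) + -3·(y − 2) = 0.
Expanding: x - 3*y + 4 = 0.


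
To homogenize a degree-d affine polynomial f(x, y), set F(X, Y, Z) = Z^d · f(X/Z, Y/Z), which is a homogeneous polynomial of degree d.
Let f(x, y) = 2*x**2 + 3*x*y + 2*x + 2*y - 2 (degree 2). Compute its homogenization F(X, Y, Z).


F(X, Y, Z) = 2*X**2 + 3*X*Y + 2*X*Z + 2*Y*Z - 2*Z**2

deg(f) = 2.
Substitute x = X/Z, y = Y/Z into f, then multiply by Z^2.
  monomial 2·x^2·y^0 ↦ 2·X^2·Y^0·Z^0.
  monomial 3·x^1·y^1 ↦ 3·X^1·Y^1·Z^0.
  monomial 2·x^1·y^0 ↦ 2·X^1·Y^0·Z^1.
  monomial 2·x^0·y^1 ↦ 2·X^0·Y^1·Z^1.
  monomial -2·x^0·y^0 ↦ -2·X^0·Y^0·Z^2.
Collecting: F(X, Y, Z) = 2*X**2 + 3*X*Y + 2*X*Z + 2*Y*Z - 2*Z**2.


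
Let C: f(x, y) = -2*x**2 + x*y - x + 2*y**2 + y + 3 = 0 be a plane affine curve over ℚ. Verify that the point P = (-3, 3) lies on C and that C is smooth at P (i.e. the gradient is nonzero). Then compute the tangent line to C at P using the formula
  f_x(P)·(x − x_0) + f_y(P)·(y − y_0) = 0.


Tangent line at P: 14*x + 10*y + 12 = 0.

Step 1: f(-3, 3) = 0, so P lies on C.
Step 2: partial derivatives
  f_x(x, y) = -4*x + y - 1, f_y(x, y) = x + 4*y + 1.
  f_x(P) = 14, f_y(P) = 10 (gradient nonzero, so P is smooth).
Step 3: tangent line at P: 14·(x − -3) + 10·(y − 3) = 0.
Expanding: 14*x + 10*y + 12 = 0.


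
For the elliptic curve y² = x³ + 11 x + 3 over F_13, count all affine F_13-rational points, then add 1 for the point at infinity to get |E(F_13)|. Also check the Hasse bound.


Affine points = {(0, 4), (0, 9), (5, 1), (5, 12), (6, 5), (6, 8), (9, 5), (9, 8), (11, 5), (11, 8), (12, 2), (12, 11)}; affine count = 12; |E(F_13)| = 13.

Discriminant check: Δ ∝ 4a³ + 27b² = 4·11³ + 27·3² = 4·1331 + 27·9 ≡ 3 (mod 13). Nonzero ⇒ E is nonsingular.
For each x ∈ F_13, compute rhs = x³ + 11·x + 3 mod 13, then count y ∈ F_13 with y² ≡ rhs.
  x = 0: rhs = 3, matching y values: 4, 9 (2 points).
  x = 1: rhs = 2, matching y values: none (0 points).
  x = 2: rhs = 7, matching y values: none (0 points).
  x = 3: rhs = 11, matching y values: none (0 points).
  x = 4: rhs = 7, matching y values: none (0 points).
  x = 5: rhs = 1, matching y values: 1, 12 (2 points).
  x = 6: rhs = 12, matching y values: 5, 8 (2 points).
  x = 7: rhs = 7, matching y values: none (0 points).
  x = 8: rhs = 5, matching y values: none (0 points).
  x = 9: rhs = 12, matching y values: 5, 8 (2 points).
  x = 10: rhs = 8, matching y values: none (0 points).
  x = 11: rhs = 12, matching y values: 5, 8 (2 points).
  x = 12: rhs = 4, matching y values: 2, 11 (2 points).
Total affine count: 12.
Full point count |E(F_13)| = 12 + 1 = 13.
Hasse bound: |13 − (13+1)| = |-1| = 1 ≤ 2√13 ≈ 7.2111 ✓.


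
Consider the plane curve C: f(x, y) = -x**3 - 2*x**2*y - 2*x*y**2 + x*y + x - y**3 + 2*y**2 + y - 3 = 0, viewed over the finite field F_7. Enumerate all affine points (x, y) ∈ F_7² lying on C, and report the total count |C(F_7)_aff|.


Affine F_7-points: {(2, 2), (3, 5), (4, 0), (6, 3)}; count = 4.

For each of the 49 pairs (x, y) ∈ F_7², evaluate f(x, y) mod 7. Record the zeros.
  x = 0: [0↦4, 1↦6, 2↦6, 3↦5, 4↦4, 5↦4, 6↦6]  zeros at y ∈ ∅
  x = 1: [0↦4, 1↦3, 2↦3, 3↦5, 4↦3, 5↦5, 6↦5]  zeros at y ∈ ∅
  x = 2: [0↦5, 1↦4, 2↦0, 3↦1, 4↦1, 5↦1, 6↦2]  zeros at y ∈ {2}
  x = 3: [0↦1, 1↦3, 2↦5, 3↦1, 4↦6, 5↦0, 6↦5]  zeros at y ∈ {5}
  x = 4: [0↦0, 1↦1, 2↦5, 3↦6, 4↦5, 5↦3, 6↦1]  zeros at y ∈ {0}
  x = 5: [0↦3, 1↦6, 2↦1, 3↦3, 4↦6, 5↦4, 6↦5]  zeros at y ∈ ∅
  x = 6: [0↦4, 1↦5, 2↦1, 3↦0, 4↦3, 5↦4, 6↦4]  zeros at y ∈ {3}
Collecting zeros: affine points = {(2, 2), (3, 5), (4, 0), (6, 3)}.
Total count |C(F_7)_aff| = 4.


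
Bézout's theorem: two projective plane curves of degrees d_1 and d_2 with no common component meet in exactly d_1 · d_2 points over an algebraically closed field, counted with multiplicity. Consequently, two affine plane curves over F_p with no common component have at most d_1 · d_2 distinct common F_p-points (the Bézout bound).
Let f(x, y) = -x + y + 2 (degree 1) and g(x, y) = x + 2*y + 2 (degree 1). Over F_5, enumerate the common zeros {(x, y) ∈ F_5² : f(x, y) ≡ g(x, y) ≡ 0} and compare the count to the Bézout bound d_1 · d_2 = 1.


Common zeros: {(4, 2)}; count = 1; Bézout bound = 1.

deg(f) = 1, deg(g) = 1, so Bézout bound = 1.
Scan x ∈ F_5. For each x, list the y ∈ F_5 with f(x, y) ≡ 0 and those with g(x, y) ≡ 0 (mod 5); the common zeros in that column are the intersection.
  x = 0: f ≡ 0 at y ∈ {3}; g ≡ 0 at y ∈ {4}; common: ∅.
  x = 1: f ≡ 0 at y ∈ {4}; g ≡ 0 at y ∈ {1}; common: ∅.
  x = 2: f ≡ 0 at y ∈ {0}; g ≡ 0 at y ∈ {3}; common: ∅.
  x = 3: f ≡ 0 at y ∈ {1}; g ≡ 0 at y ∈ {0}; common: ∅.
  x = 4: f ≡ 0 at y ∈ {2}; g ≡ 0 at y ∈ {2}; common: {2}.
Collecting: common zeros = {(4, 2)}, so the count is 1.
Comparison with the Bézout bound: 1 ≤ 1 = deg(f)·deg(g), as expected for curves with no common component (the bound is attained).


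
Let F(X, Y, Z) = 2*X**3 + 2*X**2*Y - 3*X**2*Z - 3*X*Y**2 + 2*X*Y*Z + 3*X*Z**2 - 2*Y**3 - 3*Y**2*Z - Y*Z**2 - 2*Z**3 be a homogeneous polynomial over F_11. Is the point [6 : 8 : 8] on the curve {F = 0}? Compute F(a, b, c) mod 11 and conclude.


F(6,8,8) ≡ 6 (mod 11); P is NOT on the curve.

Evaluate F(6, 8, 8) term-by-term (mod 11).
  2*X**3 ↦ 2·216·1·1 = 432
  2*X**2*Y ↦ 2·36·8·1 = 576
  -3*X**2*Z ↦ -3·36·1·8 = -864
  -3*X*Y**2 ↦ -3·6·64·1 = -1152
  2*X*Y*Z ↦ 2·6·8·8 = 768
  3*X*Z**2 ↦ 3·6·1·64 = 1152
  -2*Y**3 ↦ -2·1·512·1 = -1024
  -3*Y**2*Z ↦ -3·1·64·8 = -1536
  -Y*Z**2 ↦ -1·1·8·64 = -512
  -2*Z**3 ↦ -2·1·1·512 = -1024
Sum: F(6, 8, 8) = (432) + (576) + (-864) + (-1152) + (768) + (1152) + (-1024) + (-1536) + (-512) + (-1024) = -3184.
Reducing mod 11: -3184 ≡ 6 (mod 11).
Since F(a, b, c) ≡ 6 ≠ 0 (mod 11), P does NOT lie on the curve.


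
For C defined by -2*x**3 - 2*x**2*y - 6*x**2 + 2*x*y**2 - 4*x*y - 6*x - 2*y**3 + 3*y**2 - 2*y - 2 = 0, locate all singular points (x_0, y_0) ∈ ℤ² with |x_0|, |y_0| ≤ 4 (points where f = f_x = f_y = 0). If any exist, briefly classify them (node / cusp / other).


Singular points: {(-1, 0)}; classification: cusp.

Compute partial derivatives:
  f_x = -6*x**2 - 4*x*y - 12*x + 2*y**2 - 4*y - 6.
  f_y = -2*x**2 + 4*x*y - 4*x - 6*y**2 + 6*y - 2.
Scan x_0 ∈ {−4, ..., 4}. For each x_0, f_y(x_0, y) is a polynomial in y; find its integer roots y ∈ {−4, ..., 4}, then test f_x and f at those candidates.
  x = -4: f_y(-4, y) = -6*y**2 - 10*y - 18; no integer root y with |y| ≤ 4.
  x = -3: f_y(-3, y) = -6*y**2 - 6*y - 8; no integer root y with |y| ≤ 4.
  x = -2: f_y(-2, y) = -6*y**2 - 2*y - 2; no integer root y with |y| ≤ 4.
  x = -1: f_y(-1, y) = -6*y**2 + 2*y; vanishes at y ∈ {0}. (-1, 0): f_x = 0, f = 0 — SINGULAR.
  x = 0: f_y(0, y) = -6*y**2 + 6*y - 2; no integer root y with |y| ≤ 4.
  x = 1: f_y(1, y) = -6*y**2 + 10*y - 8; no integer root y with |y| ≤ 4.
  x = 2: f_y(2, y) = -6*y**2 + 14*y - 18; no integer root y with |y| ≤ 4.
  x = 3: f_y(3, y) = -6*y**2 + 18*y - 32; no integer root y with |y| ≤ 4.
  x = 4: f_y(4, y) = -6*y**2 + 22*y - 50; no integer root y with |y| ≤ 4.
Only singular point on the grid: (-1, 0).
Classify: substitute x = -1 + u, y = 0 + v and expand: f = -2*u**3 - 2*u**2*v + 2*u*v**2 - 2*v**3 + v**2.
No constant or linear terms (consistent with a singular point). Quadratic part: v**2. Cubic part: -2*u**3 - 2*u**2*v + 2*u*v**2 - 2*v**3.
The quadratic part v**2 is a perfect square, so there is a single (double) tangent line v = 0, i.e. y = 0. Restricting the cubic part to that line (v = 0) leaves -2*u**3 ≠ 0, so f is not divisible by v and the branch is v² ≈ 2*u**3 to lowest order — this is a cusp.
Classification: cusp.


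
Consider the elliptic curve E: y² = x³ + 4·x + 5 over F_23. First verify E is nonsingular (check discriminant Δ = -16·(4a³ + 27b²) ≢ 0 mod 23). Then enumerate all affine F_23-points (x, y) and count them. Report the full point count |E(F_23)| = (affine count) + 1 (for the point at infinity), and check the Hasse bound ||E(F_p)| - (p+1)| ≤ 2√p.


Affine points = {(4, 4), (4, 19), (5, 9), (5, 14), (7, 10), (7, 13), (11, 0), (13, 0), (15, 6), (15, 17), (16, 5), (16, 18), (17, 8), (17, 15), (20, 9), (20, 14), (21, 9), (21, 14), (22, 0)}; affine count = 19; |E(F_23)| = 20.

Discriminant check: Δ ∝ 4a³ + 27b² = 4·4³ + 27·5² = 4·64 + 27·25 ≡ 11 (mod 23). Nonzero ⇒ E is nonsingular.
For each x ∈ F_23, compute rhs = x³ + 4·x + 5 mod 23, then count y ∈ F_23 with y² ≡ rhs.
  x = 0: rhs = 5, matching y values: none (0 points).
  x = 1: rhs = 10, matching y values: none (0 points).
  x = 2: rhs = 21, matching y values: none (0 points).
  x = 3: rhs = 21, matching y values: none (0 points).
  x = 4: rhs = 16, matching y values: 4, 19 (2 points).
  x = 5: rhs = 12, matching y values: 9, 14 (2 points).
  x = 6: rhs = 15, matching y values: none (0 points).
  x = 7: rhs = 8, matching y values: 10, 13 (2 points).
  x = 8: rhs = 20, matching y values: none (0 points).
  x = 9: rhs = 11, matching y values: none (0 points).
  x = 10: rhs = 10, matching y values: none (0 points).
  x = 11: rhs = 0, matching y values: 0 (1 points).
  x = 12: rhs = 10, matching y values: none (0 points).
  x = 13: rhs = 0, matching y values: 0 (1 points).
  x = 14: rhs = 22, matching y values: none (0 points).
  x = 15: rhs = 13, matching y values: 6, 17 (2 points).
  x = 16: rhs = 2, matching y values: 5, 18 (2 points).
  x = 17: rhs = 18, matching y values: 8, 15 (2 points).
  x = 18: rhs = 21, matching y values: none (0 points).
  x = 19: rhs = 17, matching y values: none (0 points).
  x = 20: rhs = 12, matching y values: 9, 14 (2 points).
  x = 21: rhs = 12, matching y values: 9, 14 (2 points).
  x = 22: rhs = 0, matching y values: 0 (1 points).
Total affine count: 19.
Full point count |E(F_23)| = 19 + 1 = 20.
Hasse bound: |20 − (23+1)| = |-4| = 4 ≤ 2√23 ≈ 9.5917 ✓.


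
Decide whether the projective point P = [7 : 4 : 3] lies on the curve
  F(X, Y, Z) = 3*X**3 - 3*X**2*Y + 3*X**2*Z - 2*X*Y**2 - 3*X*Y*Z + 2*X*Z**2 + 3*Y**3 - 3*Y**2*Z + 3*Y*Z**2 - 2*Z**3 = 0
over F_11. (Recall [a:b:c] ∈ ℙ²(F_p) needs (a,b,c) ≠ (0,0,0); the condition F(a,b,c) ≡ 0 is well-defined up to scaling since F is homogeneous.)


F(7,4,3) ≡ 7 (mod 11); P is NOT on the curve.

Evaluate F(7, 4, 3) term-by-term (mod 11).
  3*X**3 ↦ 3·343·1·1 = 1029
  -3*X**2*Y ↦ -3·49·4·1 = -588
  3*X**2*Z ↦ 3·49·1·3 = 441
  -2*X*Y**2 ↦ -2·7·16·1 = -224
  -3*X*Y*Z ↦ -3·7·4·3 = -252
  2*X*Z**2 ↦ 2·7·1·9 = 126
  3*Y**3 ↦ 3·1·64·1 = 192
  -3*Y**2*Z ↦ -3·1·16·3 = -144
  3*Y*Z**2 ↦ 3·1·4·9 = 108
  -2*Z**3 ↦ -2·1·1·27 = -54
Sum: F(7, 4, 3) = (1029) + (-588) + (441) + (-224) + (-252) + (126) + (192) + (-144) + (108) + (-54) = 634.
Reducing mod 11: 634 ≡ 7 (mod 11).
Since F(a, b, c) ≡ 7 ≠ 0 (mod 11), P does NOT lie on the curve.


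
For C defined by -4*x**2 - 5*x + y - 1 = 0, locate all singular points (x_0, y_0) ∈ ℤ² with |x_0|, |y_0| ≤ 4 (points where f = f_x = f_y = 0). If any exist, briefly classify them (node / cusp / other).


No singular points in the scanned grid; C is smooth there.

Compute partial derivatives:
  f_x = -8*x - 5.
  f_y = 1.
f_y = 1 is a nonzero constant, so f_y never vanishes: no point (x, y) can satisfy f = f_x = f_y = 0. In particular no (x, y) ∈ {−4, ..., 4}² is singular; the curve is smooth.


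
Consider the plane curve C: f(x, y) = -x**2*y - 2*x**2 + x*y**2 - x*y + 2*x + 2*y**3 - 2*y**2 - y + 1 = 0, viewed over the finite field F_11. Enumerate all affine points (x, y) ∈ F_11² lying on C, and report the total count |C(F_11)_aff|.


Affine F_11-points: {(0, 1), (3, 0), (4, 9), (7, 6), (8, 1), (8, 6), (9, 0)}; count = 7.

For each of the 121 pairs (x, y) ∈ F_11², evaluate f(x, y) mod 11. Record the zeros.
  x = 0: [0↦1, 1↦0, 2↦7, 3↦1, 4↦5, 5↦9, 6↦3, 7↦10, 8↦9, 9↦1, 10↦9]  zeros at y ∈ {1}
  x = 1: [0↦1, 1↦10, 2↦7, 3↦4, 4↦2, 5↦2, 6↦5, 7↦1, 8↦2, 9↦9, 10↦1]  zeros at y ∈ ∅
  x = 2: [0↦8, 1↦3, 2↦10, 3↦8, 4↦9, 5↦3, 6↦2, 7↦7, 8↦8, 9↦6, 10↦2]  zeros at y ∈ ∅
  x = 3: [0↦0, 1↦1, 2↦5, 3↦2, 4↦4, 5↦1, 6↦5, 7↦6, 8↦5, 9↦3, 10↦1]  zeros at y ∈ {0}
  x = 4: [0↦10, 1↦4, 2↦3, 3↦8, 4↦9, 5↦7, 6↦3, 7↦9, 8↦4, 9↦0, 10↦9]  zeros at y ∈ {9}
  x = 5: [0↦5, 1↦1, 2↦4, 3↦4, 4↦2, 5↦10, 6↦7, 7↦5, 8↦5, 9↦8, 10↦4]  zeros at y ∈ ∅
  x = 6: [0↦7, 1↦3, 2↦8, 3↦1, 4↦5, 5↦10, 6↦6, 7↦5, 8↦8, 9↦5, 10↦8]  zeros at y ∈ ∅
  x = 7: [0↦5, 1↦10, 2↦4, 3↦10, 4↦7, 5↦7, 6↦0, 7↦9, 8↦2, 9↦2, 10↦10]  zeros at y ∈ {6}
  x = 8: [0↦10, 1↦0, 2↦3, 3↦9, 4↦8, 5↦1, 6↦0, 7↦6, 8↦9, 9↦10, 10↦10]  zeros at y ∈ {1, 6}
  x = 9: [0↦0, 1↦6, 2↦5, 3↦9, 4↦8, 5↦3, 6↦6, 7↦7, 8↦7, 9↦7, 10↦8]  zeros at y ∈ {0}
  x = 10: [0↦8, 1↦6, 2↦10, 3↦10, 4↦7, 5↦2, 6↦7, 7↦1, 8↦7, 9↦4, 10↦4]  zeros at y ∈ ∅
Collecting zeros: affine points = {(0, 1), (3, 0), (4, 9), (7, 6), (8, 1), (8, 6), (9, 0)}.
Total count |C(F_11)_aff| = 7.


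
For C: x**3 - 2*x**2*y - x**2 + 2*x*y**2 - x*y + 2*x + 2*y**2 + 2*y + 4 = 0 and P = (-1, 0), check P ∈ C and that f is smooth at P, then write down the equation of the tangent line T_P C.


Tangent line at P: 7*x + y + 7 = 0.

Step 1: f(-1, 0) = 0, so P lies on C.
Step 2: partial derivatives
  f_x(x, y) = 3*x**2 - 4*x*y - 2*x + 2*y**2 - y + 2, f_y(x, y) = -2*x**2 + 4*x*y - x + 4*y + 2.
  f_x(P) = 7, f_y(P) = 1 (gradient nonzero, so P is smooth).
Step 3: tangent line at P: 7·(x − -1) + 1·(y − 0) = 0.
Expanding: 7*x + y + 7 = 0.


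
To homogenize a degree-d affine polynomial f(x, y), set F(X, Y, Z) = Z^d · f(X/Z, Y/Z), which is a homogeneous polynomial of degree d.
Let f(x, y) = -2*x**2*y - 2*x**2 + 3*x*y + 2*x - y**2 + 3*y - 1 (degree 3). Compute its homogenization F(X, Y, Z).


F(X, Y, Z) = -2*X**2*Y - 2*X**2*Z + 3*X*Y*Z + 2*X*Z**2 - Y**2*Z + 3*Y*Z**2 - Z**3

deg(f) = 3.
Substitute x = X/Z, y = Y/Z into f, then multiply by Z^3.
  monomial -2·x^2·y^1 ↦ -2·X^2·Y^1·Z^0.
  monomial -2·x^2·y^0 ↦ -2·X^2·Y^0·Z^1.
  monomial 3·x^1·y^1 ↦ 3·X^1·Y^1·Z^1.
  monomial 2·x^1·y^0 ↦ 2·X^1·Y^0·Z^2.
  monomial -1·x^0·y^2 ↦ -1·X^0·Y^2·Z^1.
  monomial 3·x^0·y^1 ↦ 3·X^0·Y^1·Z^2.
  monomial -1·x^0·y^0 ↦ -1·X^0·Y^0·Z^3.
Collecting: F(X, Y, Z) = -2*X**2*Y - 2*X**2*Z + 3*X*Y*Z + 2*X*Z**2 - Y**2*Z + 3*Y*Z**2 - Z**3.


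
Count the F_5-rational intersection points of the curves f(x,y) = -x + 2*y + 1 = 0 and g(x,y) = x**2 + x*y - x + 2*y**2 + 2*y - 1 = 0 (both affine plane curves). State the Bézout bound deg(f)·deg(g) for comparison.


Common zeros: ∅; count = 0; Bézout bound = 2.

deg(f) = 1, deg(g) = 2, so Bézout bound = 2.
Scan x ∈ F_5. For each x, list the y ∈ F_5 with f(x, y) ≡ 0 and those with g(x, y) ≡ 0 (mod 5); the common zeros in that column are the intersection.
  x = 0: f ≡ 0 at y ∈ {2}; g ≡ 0 at y ∈ ∅; common: ∅.
  x = 1: f ≡ 0 at y ∈ {0}; g ≡ 0 at y ∈ ∅; common: ∅.
  x = 2: f ≡ 0 at y ∈ {3}; g ≡ 0 at y ∈ ∅; common: ∅.
  x = 3: f ≡ 0 at y ∈ {1}; g ≡ 0 at y ∈ {0}; common: ∅.
  x = 4: f ≡ 0 at y ∈ {4}; g ≡ 0 at y ∈ ∅; common: ∅.
Collecting: common zeros = ∅, so the count is 0.
Comparison with the Bézout bound: 0 ≤ 2 = deg(f)·deg(g), as expected for curves with no common component (the affine F_5-count falls short of the bound because intersections may lie at infinity, over extension fields, or carry multiplicity).
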